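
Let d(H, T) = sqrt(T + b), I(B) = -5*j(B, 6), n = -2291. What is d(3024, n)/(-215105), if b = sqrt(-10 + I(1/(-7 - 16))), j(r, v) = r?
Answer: -sqrt(-1211939 + 345*I*sqrt(23))/4947415 ≈ -1.5189e-7 - 0.00022252*I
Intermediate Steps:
I(B) = -5*B
b = 15*I*sqrt(23)/23 (b = sqrt(-10 - 5/(-7 - 16)) = sqrt(-10 - 5/(-23)) = sqrt(-10 - 5*(-1/23)) = sqrt(-10 + 5/23) = sqrt(-225/23) = 15*I*sqrt(23)/23 ≈ 3.1277*I)
d(H, T) = sqrt(T + 15*I*sqrt(23)/23)
d(3024, n)/(-215105) = (sqrt(529*(-2291) + 345*I*sqrt(23))/23)/(-215105) = (sqrt(-1211939 + 345*I*sqrt(23))/23)*(-1/215105) = -sqrt(-1211939 + 345*I*sqrt(23))/4947415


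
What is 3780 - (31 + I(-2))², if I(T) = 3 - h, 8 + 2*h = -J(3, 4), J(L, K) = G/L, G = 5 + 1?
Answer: 2259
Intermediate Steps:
G = 6
J(L, K) = 6/L
h = -5 (h = -4 + (-6/3)/2 = -4 + (-1*2)/2 = -4 + (½)*(-2) = -4 - 1 = -5)
I(T) = 8 (I(T) = 3 - 1*(-5) = 3 + 5 = 8)
3780 - (31 + I(-2))² = 3780 - (31 + 8)² = 3780 - 1*39² = 3780 - 1*1521 = 3780 - 1521 = 2259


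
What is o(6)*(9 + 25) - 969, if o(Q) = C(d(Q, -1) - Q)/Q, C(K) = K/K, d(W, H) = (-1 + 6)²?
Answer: -2890/3 ≈ -963.33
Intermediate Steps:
d(W, H) = 25 (d(W, H) = 5² = 25)
C(K) = 1
o(Q) = 1/Q
o(6)*(9 + 25) - 969 = (9 + 25)/6 - 969 = (⅙)*34 - 969 = 17/3 - 969 = -2890/3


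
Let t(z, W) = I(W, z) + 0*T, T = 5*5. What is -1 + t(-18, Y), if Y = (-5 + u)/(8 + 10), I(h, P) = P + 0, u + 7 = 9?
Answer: -19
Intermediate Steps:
u = 2 (u = -7 + 9 = 2)
T = 25
I(h, P) = P
Y = -1/6 (Y = (-5 + 2)/(8 + 10) = -3/18 = -3*1/18 = -1/6 ≈ -0.16667)
t(z, W) = z (t(z, W) = z + 0*25 = z + 0 = z)
-1 + t(-18, Y) = -1 - 18 = -19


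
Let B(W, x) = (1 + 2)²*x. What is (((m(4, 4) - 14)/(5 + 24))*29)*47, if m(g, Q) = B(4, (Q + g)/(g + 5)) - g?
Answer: -470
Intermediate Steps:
B(W, x) = 9*x (B(W, x) = 3²*x = 9*x)
m(g, Q) = -g + 9*(Q + g)/(5 + g) (m(g, Q) = 9*((Q + g)/(g + 5)) - g = 9*((Q + g)/(5 + g)) - g = 9*(Q + g)/(5 + g) - g = -g + 9*(Q + g)/(5 + g))
(((m(4, 4) - 14)/(5 + 24))*29)*47 = ((((-1*4² + 4*4 + 9*4)/(5 + 4) - 14)/(5 + 24))*29)*47 = ((((-1*16 + 16 + 36)/9 - 14)/29)*29)*47 = ((((-16 + 16 + 36)/9 - 14)*(1/29))*29)*47 = ((((⅑)*36 - 14)*(1/29))*29)*47 = (((4 - 14)*(1/29))*29)*47 = (-10*1/29*29)*47 = -10/29*29*47 = -10*47 = -470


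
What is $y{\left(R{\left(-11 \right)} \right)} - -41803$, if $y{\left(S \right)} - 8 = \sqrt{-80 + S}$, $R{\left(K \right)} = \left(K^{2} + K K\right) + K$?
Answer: $41811 + \sqrt{151} \approx 41823.0$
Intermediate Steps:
$R{\left(K \right)} = K + 2 K^{2}$ ($R{\left(K \right)} = \left(K^{2} + K^{2}\right) + K = 2 K^{2} + K = K + 2 K^{2}$)
$y{\left(S \right)} = 8 + \sqrt{-80 + S}$
$y{\left(R{\left(-11 \right)} \right)} - -41803 = \left(8 + \sqrt{-80 - 11 \left(1 + 2 \left(-11\right)\right)}\right) - -41803 = \left(8 + \sqrt{-80 - 11 \left(1 - 22\right)}\right) + 41803 = \left(8 + \sqrt{-80 - -231}\right) + 41803 = \left(8 + \sqrt{-80 + 231}\right) + 41803 = \left(8 + \sqrt{151}\right) + 41803 = 41811 + \sqrt{151}$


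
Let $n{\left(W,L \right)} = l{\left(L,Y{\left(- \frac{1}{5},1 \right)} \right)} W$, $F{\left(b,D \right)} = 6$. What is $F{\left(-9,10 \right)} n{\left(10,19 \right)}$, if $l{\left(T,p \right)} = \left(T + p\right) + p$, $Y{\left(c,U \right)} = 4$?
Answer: $1620$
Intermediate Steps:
$l{\left(T,p \right)} = T + 2 p$
$n{\left(W,L \right)} = W \left(8 + L\right)$ ($n{\left(W,L \right)} = \left(L + 2 \cdot 4\right) W = \left(L + 8\right) W = \left(8 + L\right) W = W \left(8 + L\right)$)
$F{\left(-9,10 \right)} n{\left(10,19 \right)} = 6 \cdot 10 \left(8 + 19\right) = 6 \cdot 10 \cdot 27 = 6 \cdot 270 = 1620$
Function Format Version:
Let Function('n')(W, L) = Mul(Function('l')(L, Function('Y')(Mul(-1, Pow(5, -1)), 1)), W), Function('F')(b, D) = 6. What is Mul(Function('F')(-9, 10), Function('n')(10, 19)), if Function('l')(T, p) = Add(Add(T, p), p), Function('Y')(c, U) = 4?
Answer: 1620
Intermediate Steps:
Function('l')(T, p) = Add(T, Mul(2, p))
Function('n')(W, L) = Mul(W, Add(8, L)) (Function('n')(W, L) = Mul(Add(L, Mul(2, 4)), W) = Mul(Add(L, 8), W) = Mul(Add(8, L), W) = Mul(W, Add(8, L)))
Mul(Function('F')(-9, 10), Function('n')(10, 19)) = Mul(6, Mul(10, Add(8, 19))) = Mul(6, Mul(10, 27)) = Mul(6, 270) = 1620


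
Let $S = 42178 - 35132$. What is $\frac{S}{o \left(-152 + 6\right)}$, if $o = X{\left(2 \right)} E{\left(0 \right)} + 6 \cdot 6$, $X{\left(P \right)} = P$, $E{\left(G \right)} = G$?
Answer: $- \frac{3523}{2628} \approx -1.3406$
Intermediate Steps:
$o = 36$ ($o = 2 \cdot 0 + 6 \cdot 6 = 0 + 36 = 36$)
$S = 7046$
$\frac{S}{o \left(-152 + 6\right)} = \frac{7046}{36 \left(-152 + 6\right)} = \frac{7046}{36 \left(-146\right)} = \frac{7046}{-5256} = 7046 \left(- \frac{1}{5256}\right) = - \frac{3523}{2628}$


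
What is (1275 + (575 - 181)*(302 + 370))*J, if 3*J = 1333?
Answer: 118211773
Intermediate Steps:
J = 1333/3 (J = (⅓)*1333 = 1333/3 ≈ 444.33)
(1275 + (575 - 181)*(302 + 370))*J = (1275 + (575 - 181)*(302 + 370))*(1333/3) = (1275 + 394*672)*(1333/3) = (1275 + 264768)*(1333/3) = 266043*(1333/3) = 118211773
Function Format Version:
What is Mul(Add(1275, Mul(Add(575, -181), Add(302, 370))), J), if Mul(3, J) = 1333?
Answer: 118211773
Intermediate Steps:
J = Rational(1333, 3) (J = Mul(Rational(1, 3), 1333) = Rational(1333, 3) ≈ 444.33)
Mul(Add(1275, Mul(Add(575, -181), Add(302, 370))), J) = Mul(Add(1275, Mul(Add(575, -181), Add(302, 370))), Rational(1333, 3)) = Mul(Add(1275, Mul(394, 672)), Rational(1333, 3)) = Mul(Add(1275, 264768), Rational(1333, 3)) = Mul(266043, Rational(1333, 3)) = 118211773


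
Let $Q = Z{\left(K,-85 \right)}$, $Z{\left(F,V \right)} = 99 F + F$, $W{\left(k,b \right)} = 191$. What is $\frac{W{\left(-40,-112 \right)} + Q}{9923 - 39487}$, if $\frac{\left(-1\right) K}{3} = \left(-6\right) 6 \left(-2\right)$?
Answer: $\frac{21409}{29564} \approx 0.72416$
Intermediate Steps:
$K = -216$ ($K = - 3 \left(-6\right) 6 \left(-2\right) = - 3 \left(\left(-36\right) \left(-2\right)\right) = \left(-3\right) 72 = -216$)
$Z{\left(F,V \right)} = 100 F$
$Q = -21600$ ($Q = 100 \left(-216\right) = -21600$)
$\frac{W{\left(-40,-112 \right)} + Q}{9923 - 39487} = \frac{191 - 21600}{9923 - 39487} = - \frac{21409}{-29564} = \left(-21409\right) \left(- \frac{1}{29564}\right) = \frac{21409}{29564}$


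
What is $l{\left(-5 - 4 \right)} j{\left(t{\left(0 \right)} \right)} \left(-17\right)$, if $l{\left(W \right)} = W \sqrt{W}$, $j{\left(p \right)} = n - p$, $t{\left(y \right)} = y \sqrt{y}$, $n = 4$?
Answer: $1836 i \approx 1836.0 i$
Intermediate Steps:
$t{\left(y \right)} = y^{\frac{3}{2}}$
$j{\left(p \right)} = 4 - p$
$l{\left(W \right)} = W^{\frac{3}{2}}$
$l{\left(-5 - 4 \right)} j{\left(t{\left(0 \right)} \right)} \left(-17\right) = \left(-5 - 4\right)^{\frac{3}{2}} \left(4 - 0^{\frac{3}{2}}\right) \left(-17\right) = \left(-5 - 4\right)^{\frac{3}{2}} \left(4 - 0\right) \left(-17\right) = \left(-9\right)^{\frac{3}{2}} \left(4 + 0\right) \left(-17\right) = - 27 i 4 \left(-17\right) = - 108 i \left(-17\right) = 1836 i$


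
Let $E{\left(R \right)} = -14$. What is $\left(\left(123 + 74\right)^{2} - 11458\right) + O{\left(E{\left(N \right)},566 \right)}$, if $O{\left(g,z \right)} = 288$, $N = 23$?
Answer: $27639$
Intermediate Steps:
$\left(\left(123 + 74\right)^{2} - 11458\right) + O{\left(E{\left(N \right)},566 \right)} = \left(\left(123 + 74\right)^{2} - 11458\right) + 288 = \left(197^{2} - 11458\right) + 288 = \left(38809 - 11458\right) + 288 = 27351 + 288 = 27639$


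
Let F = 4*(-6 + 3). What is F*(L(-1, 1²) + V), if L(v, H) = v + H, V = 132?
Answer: -1584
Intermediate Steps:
L(v, H) = H + v
F = -12 (F = 4*(-3) = -12)
F*(L(-1, 1²) + V) = -12*((1² - 1) + 132) = -12*((1 - 1) + 132) = -12*(0 + 132) = -12*132 = -1584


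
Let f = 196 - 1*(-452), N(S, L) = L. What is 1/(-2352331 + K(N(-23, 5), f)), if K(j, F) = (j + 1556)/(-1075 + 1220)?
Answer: -145/341086434 ≈ -4.2511e-7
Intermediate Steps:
f = 648 (f = 196 + 452 = 648)
K(j, F) = 1556/145 + j/145 (K(j, F) = (1556 + j)/145 = (1556 + j)*(1/145) = 1556/145 + j/145)
1/(-2352331 + K(N(-23, 5), f)) = 1/(-2352331 + (1556/145 + (1/145)*5)) = 1/(-2352331 + (1556/145 + 1/29)) = 1/(-2352331 + 1561/145) = 1/(-341086434/145) = -145/341086434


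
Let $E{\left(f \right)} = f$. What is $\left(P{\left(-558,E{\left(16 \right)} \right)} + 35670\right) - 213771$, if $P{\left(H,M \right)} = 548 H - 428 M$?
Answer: $-490733$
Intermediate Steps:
$P{\left(H,M \right)} = - 428 M + 548 H$
$\left(P{\left(-558,E{\left(16 \right)} \right)} + 35670\right) - 213771 = \left(\left(\left(-428\right) 16 + 548 \left(-558\right)\right) + 35670\right) - 213771 = \left(\left(-6848 - 305784\right) + 35670\right) - 213771 = \left(-312632 + 35670\right) - 213771 = -276962 - 213771 = -490733$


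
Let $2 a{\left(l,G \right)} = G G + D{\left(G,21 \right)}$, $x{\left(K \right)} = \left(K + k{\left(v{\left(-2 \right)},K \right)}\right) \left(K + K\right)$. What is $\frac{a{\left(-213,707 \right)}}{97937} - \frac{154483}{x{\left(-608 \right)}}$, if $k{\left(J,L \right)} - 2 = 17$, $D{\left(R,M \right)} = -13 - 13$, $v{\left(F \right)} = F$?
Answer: $\frac{163863012605}{70144829888} \approx 2.3361$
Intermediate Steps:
$D{\left(R,M \right)} = -26$
$k{\left(J,L \right)} = 19$ ($k{\left(J,L \right)} = 2 + 17 = 19$)
$x{\left(K \right)} = 2 K \left(19 + K\right)$ ($x{\left(K \right)} = \left(K + 19\right) \left(K + K\right) = \left(19 + K\right) 2 K = 2 K \left(19 + K\right)$)
$a{\left(l,G \right)} = -13 + \frac{G^{2}}{2}$ ($a{\left(l,G \right)} = \frac{G G - 26}{2} = \frac{G^{2} - 26}{2} = \frac{-26 + G^{2}}{2} = -13 + \frac{G^{2}}{2}$)
$\frac{a{\left(-213,707 \right)}}{97937} - \frac{154483}{x{\left(-608 \right)}} = \frac{-13 + \frac{707^{2}}{2}}{97937} - \frac{154483}{2 \left(-608\right) \left(19 - 608\right)} = \left(-13 + \frac{1}{2} \cdot 499849\right) \frac{1}{97937} - \frac{154483}{2 \left(-608\right) \left(-589\right)} = \left(-13 + \frac{499849}{2}\right) \frac{1}{97937} - \frac{154483}{716224} = \frac{499823}{2} \cdot \frac{1}{97937} - \frac{154483}{716224} = \frac{499823}{195874} - \frac{154483}{716224} = \frac{163863012605}{70144829888}$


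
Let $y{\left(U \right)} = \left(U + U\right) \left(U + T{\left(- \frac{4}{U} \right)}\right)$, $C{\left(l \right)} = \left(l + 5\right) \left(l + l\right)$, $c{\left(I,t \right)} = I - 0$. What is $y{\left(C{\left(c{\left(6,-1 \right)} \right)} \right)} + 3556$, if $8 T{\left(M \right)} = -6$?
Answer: $38206$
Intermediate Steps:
$c{\left(I,t \right)} = I$ ($c{\left(I,t \right)} = I + 0 = I$)
$T{\left(M \right)} = - \frac{3}{4}$ ($T{\left(M \right)} = \frac{1}{8} \left(-6\right) = - \frac{3}{4}$)
$C{\left(l \right)} = 2 l \left(5 + l\right)$ ($C{\left(l \right)} = \left(5 + l\right) 2 l = 2 l \left(5 + l\right)$)
$y{\left(U \right)} = 2 U \left(- \frac{3}{4} + U\right)$ ($y{\left(U \right)} = \left(U + U\right) \left(U - \frac{3}{4}\right) = 2 U \left(- \frac{3}{4} + U\right)$)
$y{\left(C{\left(c{\left(6,-1 \right)} \right)} \right)} + 3556 = \frac{2 \cdot 6 \left(5 + 6\right) \left(-3 + 4 \cdot 2 \cdot 6 \left(5 + 6\right)\right)}{2} + 3556 = \frac{2 \cdot 6 \cdot 11 \left(-3 + 4 \cdot 2 \cdot 6 \cdot 11\right)}{2} + 3556 = \frac{1}{2} \cdot 132 \left(-3 + 4 \cdot 132\right) + 3556 = \frac{1}{2} \cdot 132 \left(-3 + 528\right) + 3556 = \frac{1}{2} \cdot 132 \cdot 525 + 3556 = 34650 + 3556 = 38206$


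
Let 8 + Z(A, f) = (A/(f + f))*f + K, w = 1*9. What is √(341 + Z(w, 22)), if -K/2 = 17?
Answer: √1214/2 ≈ 17.421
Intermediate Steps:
w = 9
K = -34 (K = -2*17 = -34)
Z(A, f) = -42 + A/2 (Z(A, f) = -8 + ((A/(f + f))*f - 34) = -8 + ((A/((2*f)))*f - 34) = -8 + (((1/(2*f))*A)*f - 34) = -8 + ((A/(2*f))*f - 34) = -8 + (A/2 - 34) = -8 + (-34 + A/2) = -42 + A/2)
√(341 + Z(w, 22)) = √(341 + (-42 + (½)*9)) = √(341 + (-42 + 9/2)) = √(341 - 75/2) = √(607/2) = √1214/2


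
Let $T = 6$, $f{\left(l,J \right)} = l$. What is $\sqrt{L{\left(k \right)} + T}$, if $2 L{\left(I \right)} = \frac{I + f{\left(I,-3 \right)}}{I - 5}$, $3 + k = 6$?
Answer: $\frac{3 \sqrt{2}}{2} \approx 2.1213$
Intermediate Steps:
$k = 3$ ($k = -3 + 6 = 3$)
$L{\left(I \right)} = \frac{I}{-5 + I}$ ($L{\left(I \right)} = \frac{\left(I + I\right) \frac{1}{I - 5}}{2} = \frac{2 I \frac{1}{-5 + I}}{2} = \frac{I}{-5 + I}$)
$\sqrt{L{\left(k \right)} + T} = \sqrt{\frac{3}{-5 + 3} + 6} = \sqrt{\frac{3}{-2} + 6} = \sqrt{3 \left(- \frac{1}{2}\right) + 6} = \sqrt{- \frac{3}{2} + 6} = \sqrt{\frac{9}{2}} = \frac{3 \sqrt{2}}{2}$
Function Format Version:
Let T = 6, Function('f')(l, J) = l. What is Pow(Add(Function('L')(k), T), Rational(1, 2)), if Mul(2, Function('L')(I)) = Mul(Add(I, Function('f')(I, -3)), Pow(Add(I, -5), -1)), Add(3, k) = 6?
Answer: Mul(Rational(3, 2), Pow(2, Rational(1, 2))) ≈ 2.1213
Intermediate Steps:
k = 3 (k = Add(-3, 6) = 3)
Function('L')(I) = Mul(I, Pow(Add(-5, I), -1)) (Function('L')(I) = Mul(Rational(1, 2), Mul(Add(I, I), Pow(Add(I, -5), -1))) = Mul(Rational(1, 2), Mul(Mul(2, I), Pow(Add(-5, I), -1))) = Mul(Rational(1, 2), Mul(2, I, Pow(Add(-5, I), -1))) = Mul(I, Pow(Add(-5, I), -1)))
Pow(Add(Function('L')(k), T), Rational(1, 2)) = Pow(Add(Mul(3, Pow(Add(-5, 3), -1)), 6), Rational(1, 2)) = Pow(Add(Mul(3, Pow(-2, -1)), 6), Rational(1, 2)) = Pow(Add(Mul(3, Rational(-1, 2)), 6), Rational(1, 2)) = Pow(Add(Rational(-3, 2), 6), Rational(1, 2)) = Pow(Rational(9, 2), Rational(1, 2)) = Mul(Rational(3, 2), Pow(2, Rational(1, 2)))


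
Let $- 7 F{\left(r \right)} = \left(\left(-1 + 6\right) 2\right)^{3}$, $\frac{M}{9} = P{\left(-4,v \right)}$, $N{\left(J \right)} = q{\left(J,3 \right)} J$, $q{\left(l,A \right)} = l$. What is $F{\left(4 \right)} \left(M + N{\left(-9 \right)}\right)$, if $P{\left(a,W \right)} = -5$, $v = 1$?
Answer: $- \frac{36000}{7} \approx -5142.9$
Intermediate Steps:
$N{\left(J \right)} = J^{2}$ ($N{\left(J \right)} = J J = J^{2}$)
$M = -45$ ($M = 9 \left(-5\right) = -45$)
$F{\left(r \right)} = - \frac{1000}{7}$ ($F{\left(r \right)} = - \frac{\left(\left(-1 + 6\right) 2\right)^{3}}{7} = - \frac{\left(5 \cdot 2\right)^{3}}{7} = - \frac{10^{3}}{7} = \left(- \frac{1}{7}\right) 1000 = - \frac{1000}{7}$)
$F{\left(4 \right)} \left(M + N{\left(-9 \right)}\right) = - \frac{1000 \left(-45 + \left(-9\right)^{2}\right)}{7} = - \frac{1000 \left(-45 + 81\right)}{7} = \left(- \frac{1000}{7}\right) 36 = - \frac{36000}{7}$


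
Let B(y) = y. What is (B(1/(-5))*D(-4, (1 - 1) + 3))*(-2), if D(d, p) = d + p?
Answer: -⅖ ≈ -0.40000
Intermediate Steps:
(B(1/(-5))*D(-4, (1 - 1) + 3))*(-2) = ((-4 + ((1 - 1) + 3))/(-5))*(-2) = -(-4 + (0 + 3))/5*(-2) = -(-4 + 3)/5*(-2) = -⅕*(-1)*(-2) = (⅕)*(-2) = -⅖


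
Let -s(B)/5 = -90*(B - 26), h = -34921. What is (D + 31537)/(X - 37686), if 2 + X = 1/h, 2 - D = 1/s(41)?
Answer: -7434270543329/8883692880750 ≈ -0.83684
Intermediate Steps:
s(B) = -11700 + 450*B (s(B) = -(-450)*(B - 26) = -(-450)*(-26 + B) = -5*(2340 - 90*B) = -11700 + 450*B)
D = 13499/6750 (D = 2 - 1/(-11700 + 450*41) = 2 - 1/(-11700 + 18450) = 2 - 1/6750 = 13499/6750 ≈ 1.9999)
X = -69843/34921 (X = -2 + 1/(-34921) = -2 - 1/34921 = -69843/34921 ≈ -2.0000)
(D + 31537)/(X - 37686) = (13499/6750 + 31537)/(-69843/34921 - 37686) = 212888249/(6750*(-1316102649/34921)) = (212888249/6750)*(-34921/1316102649) = -7434270543329/8883692880750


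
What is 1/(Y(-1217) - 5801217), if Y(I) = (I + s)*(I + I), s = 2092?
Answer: -1/7930967 ≈ -1.2609e-7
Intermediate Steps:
Y(I) = 2*I*(2092 + I) (Y(I) = (I + 2092)*(I + I) = (2092 + I)*(2*I) = 2*I*(2092 + I))
1/(Y(-1217) - 5801217) = 1/(2*(-1217)*(2092 - 1217) - 5801217) = 1/(2*(-1217)*875 - 5801217) = 1/(-2129750 - 5801217) = 1/(-7930967) = -1/7930967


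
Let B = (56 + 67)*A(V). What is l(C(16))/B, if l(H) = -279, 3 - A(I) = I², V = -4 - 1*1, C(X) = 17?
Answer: 93/902 ≈ 0.10310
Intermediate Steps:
V = -5 (V = -4 - 1 = -5)
A(I) = 3 - I²
B = -2706 (B = (56 + 67)*(3 - 1*(-5)²) = 123*(3 - 1*25) = 123*(3 - 25) = 123*(-22) = -2706)
l(C(16))/B = -279/(-2706) = -279*(-1/2706) = 93/902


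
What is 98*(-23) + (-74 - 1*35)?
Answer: -2363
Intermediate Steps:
98*(-23) + (-74 - 1*35) = -2254 + (-74 - 35) = -2254 - 109 = -2363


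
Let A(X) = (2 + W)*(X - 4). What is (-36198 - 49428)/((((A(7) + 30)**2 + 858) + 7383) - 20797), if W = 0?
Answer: 42813/5630 ≈ 7.6044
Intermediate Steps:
A(X) = -8 + 2*X (A(X) = (2 + 0)*(X - 4) = 2*(-4 + X) = -8 + 2*X)
(-36198 - 49428)/((((A(7) + 30)**2 + 858) + 7383) - 20797) = (-36198 - 49428)/(((((-8 + 2*7) + 30)**2 + 858) + 7383) - 20797) = -85626/(((((-8 + 14) + 30)**2 + 858) + 7383) - 20797) = -85626/((((6 + 30)**2 + 858) + 7383) - 20797) = -85626/(((36**2 + 858) + 7383) - 20797) = -85626/(((1296 + 858) + 7383) - 20797) = -85626/((2154 + 7383) - 20797) = -85626/(9537 - 20797) = -85626/(-11260) = -85626*(-1/11260) = 42813/5630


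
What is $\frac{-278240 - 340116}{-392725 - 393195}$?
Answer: $\frac{154589}{196480} \approx 0.78679$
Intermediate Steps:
$\frac{-278240 - 340116}{-392725 - 393195} = - \frac{618356}{-785920} = \left(-618356\right) \left(- \frac{1}{785920}\right) = \frac{154589}{196480}$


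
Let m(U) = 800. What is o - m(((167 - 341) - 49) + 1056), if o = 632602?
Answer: 631802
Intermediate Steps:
o - m(((167 - 341) - 49) + 1056) = 632602 - 1*800 = 632602 - 800 = 631802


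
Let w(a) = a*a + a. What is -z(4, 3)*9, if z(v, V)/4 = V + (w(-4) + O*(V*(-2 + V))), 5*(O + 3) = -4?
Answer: -648/5 ≈ -129.60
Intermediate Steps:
O = -19/5 (O = -3 + (⅕)*(-4) = -3 - ⅘ = -19/5 ≈ -3.8000)
w(a) = a + a² (w(a) = a² + a = a + a²)
z(v, V) = 48 + 4*V - 76*V*(-2 + V)/5 (z(v, V) = 4*(V + (-4*(1 - 4) - 19*V*(-2 + V)/5)) = 4*(V + (-4*(-3) - 19*V*(-2 + V)/5)) = 4*(V + (12 - 19*V*(-2 + V)/5)) = 4*(12 + V - 19*V*(-2 + V)/5) = 48 + 4*V - 76*V*(-2 + V)/5)
-z(4, 3)*9 = -(48 - 76/5*3² + (172/5)*3)*9 = -(48 - 76/5*9 + 516/5)*9 = -(48 - 684/5 + 516/5)*9 = -1*72/5*9 = -72/5*9 = -648/5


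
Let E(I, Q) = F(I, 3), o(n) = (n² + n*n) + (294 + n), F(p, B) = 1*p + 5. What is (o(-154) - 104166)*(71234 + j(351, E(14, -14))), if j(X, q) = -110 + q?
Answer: -4026266942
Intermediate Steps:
F(p, B) = 5 + p (F(p, B) = p + 5 = 5 + p)
o(n) = 294 + n + 2*n² (o(n) = (n² + n²) + (294 + n) = 2*n² + (294 + n) = 294 + n + 2*n²)
E(I, Q) = 5 + I
(o(-154) - 104166)*(71234 + j(351, E(14, -14))) = ((294 - 154 + 2*(-154)²) - 104166)*(71234 + (-110 + (5 + 14))) = ((294 - 154 + 2*23716) - 104166)*(71234 + (-110 + 19)) = ((294 - 154 + 47432) - 104166)*(71234 - 91) = (47572 - 104166)*71143 = -56594*71143 = -4026266942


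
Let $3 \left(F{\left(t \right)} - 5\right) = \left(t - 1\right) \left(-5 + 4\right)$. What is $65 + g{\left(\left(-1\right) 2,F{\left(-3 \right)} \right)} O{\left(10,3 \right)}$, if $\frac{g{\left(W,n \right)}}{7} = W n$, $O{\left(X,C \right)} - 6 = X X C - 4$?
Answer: $- \frac{80137}{3} \approx -26712.0$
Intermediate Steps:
$F{\left(t \right)} = \frac{16}{3} - \frac{t}{3}$ ($F{\left(t \right)} = 5 + \frac{\left(t - 1\right) \left(-5 + 4\right)}{3} = 5 + \frac{\left(-1 + t\right) \left(-1\right)}{3} = 5 + \frac{1 - t}{3} = 5 - \left(- \frac{1}{3} + \frac{t}{3}\right) = \frac{16}{3} - \frac{t}{3}$)
$O{\left(X,C \right)} = 2 + C X^{2}$ ($O{\left(X,C \right)} = 6 + \left(X X C - 4\right) = 6 + \left(X^{2} C - 4\right) = 6 + \left(C X^{2} - 4\right) = 6 + \left(-4 + C X^{2}\right) = 2 + C X^{2}$)
$g{\left(W,n \right)} = 7 W n$
$65 + g{\left(\left(-1\right) 2,F{\left(-3 \right)} \right)} O{\left(10,3 \right)} = 65 + 7 \left(\left(-1\right) 2\right) \left(\frac{16}{3} - -1\right) \left(2 + 3 \cdot 10^{2}\right) = 65 + 7 \left(-2\right) \left(\frac{16}{3} + 1\right) \left(2 + 3 \cdot 100\right) = 65 + 7 \left(-2\right) \frac{19}{3} \left(2 + 300\right) = 65 - \frac{80332}{3} = - \frac{80137}{3}$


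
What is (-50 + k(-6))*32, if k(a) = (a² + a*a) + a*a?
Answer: 1856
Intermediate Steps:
k(a) = 3*a² (k(a) = (a² + a²) + a² = 2*a² + a² = 3*a²)
(-50 + k(-6))*32 = (-50 + 3*(-6)²)*32 = (-50 + 3*36)*32 = (-50 + 108)*32 = 58*32 = 1856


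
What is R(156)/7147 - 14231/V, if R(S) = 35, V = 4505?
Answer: -14507326/4599605 ≈ -3.1540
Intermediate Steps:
R(156)/7147 - 14231/V = 35/7147 - 14231/4505 = 35*(1/7147) - 14231*1/4505 = 5/1021 - 14231/4505 = -14507326/4599605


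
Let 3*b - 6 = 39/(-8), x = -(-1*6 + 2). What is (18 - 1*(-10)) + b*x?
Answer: 59/2 ≈ 29.500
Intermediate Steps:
x = 4 (x = -(-6 + 2) = -1*(-4) = 4)
b = 3/8 (b = 2 + (39/(-8))/3 = 2 + (39*(-1/8))/3 = 2 + (1/3)*(-39/8) = 2 - 13/8 = 3/8 ≈ 0.37500)
(18 - 1*(-10)) + b*x = (18 - 1*(-10)) + (3/8)*4 = (18 + 10) + 3/2 = 28 + 3/2 = 59/2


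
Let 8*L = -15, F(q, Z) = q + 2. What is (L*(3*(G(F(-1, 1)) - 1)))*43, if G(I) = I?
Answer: 0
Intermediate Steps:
F(q, Z) = 2 + q
L = -15/8 (L = (⅛)*(-15) = -15/8 ≈ -1.8750)
(L*(3*(G(F(-1, 1)) - 1)))*43 = -45*((2 - 1) - 1)/8*43 = -45*(1 - 1)/8*43 = -45*0/8*43 = -15/8*0*43 = 0*43 = 0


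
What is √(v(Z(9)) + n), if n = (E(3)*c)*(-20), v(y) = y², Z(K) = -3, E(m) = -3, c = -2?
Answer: I*√111 ≈ 10.536*I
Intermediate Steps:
n = -120 (n = -3*(-2)*(-20) = 6*(-20) = -120)
√(v(Z(9)) + n) = √((-3)² - 120) = √(9 - 120) = √(-111) = I*√111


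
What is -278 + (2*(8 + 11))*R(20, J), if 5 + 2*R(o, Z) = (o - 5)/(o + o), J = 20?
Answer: -2927/8 ≈ -365.88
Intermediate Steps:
R(o, Z) = -5/2 + (-5 + o)/(4*o) (R(o, Z) = -5/2 + ((o - 5)/(o + o))/2 = -5/2 + ((-5 + o)/((2*o)))/2 = -5/2 + ((-5 + o)*(1/(2*o)))/2 = -5/2 + ((-5 + o)/(2*o))/2 = -5/2 + (-5 + o)/(4*o))
-278 + (2*(8 + 11))*R(20, J) = -278 + (2*(8 + 11))*((1/4)*(-5 - 9*20)/20) = -278 + (2*19)*((1/4)*(1/20)*(-5 - 180)) = -278 + 38*((1/4)*(1/20)*(-185)) = -278 + 38*(-37/16) = -278 - 703/8 = -2927/8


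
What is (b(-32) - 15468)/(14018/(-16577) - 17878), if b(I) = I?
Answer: 64235875/74094406 ≈ 0.86695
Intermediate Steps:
(b(-32) - 15468)/(14018/(-16577) - 17878) = (-32 - 15468)/(14018/(-16577) - 17878) = -15500/(14018*(-1/16577) - 17878) = -15500/(-14018/16577 - 17878) = -15500/(-296377624/16577) = -15500*(-16577/296377624) = 64235875/74094406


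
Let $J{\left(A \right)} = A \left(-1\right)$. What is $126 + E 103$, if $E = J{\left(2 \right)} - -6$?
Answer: $538$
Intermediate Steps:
$J{\left(A \right)} = - A$
$E = 4$ ($E = \left(-1\right) 2 - -6 = -2 + 6 = 4$)
$126 + E 103 = 126 + 4 \cdot 103 = 126 + 412 = 538$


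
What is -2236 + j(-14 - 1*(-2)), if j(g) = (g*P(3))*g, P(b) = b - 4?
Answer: -2380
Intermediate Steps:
P(b) = -4 + b
j(g) = -g**2 (j(g) = (g*(-4 + 3))*g = (g*(-1))*g = (-g)*g = -g**2)
-2236 + j(-14 - 1*(-2)) = -2236 - (-14 - 1*(-2))**2 = -2236 - (-14 + 2)**2 = -2236 - 1*(-12)**2 = -2236 - 1*144 = -2236 - 144 = -2380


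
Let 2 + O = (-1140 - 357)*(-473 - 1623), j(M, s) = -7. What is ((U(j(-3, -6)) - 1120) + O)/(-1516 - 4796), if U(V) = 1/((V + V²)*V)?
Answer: -922157459/1855728 ≈ -496.92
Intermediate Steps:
O = 3137710 (O = -2 + (-1140 - 357)*(-473 - 1623) = -2 - 1497*(-2096) = -2 + 3137712 = 3137710)
U(V) = 1/(V*(V + V²))
((U(j(-3, -6)) - 1120) + O)/(-1516 - 4796) = ((1/((-7)²*(1 - 7)) - 1120) + 3137710)/(-1516 - 4796) = (((1/49)/(-6) - 1120) + 3137710)/(-6312) = (((1/49)*(-⅙) - 1120) + 3137710)*(-1/6312) = ((-1/294 - 1120) + 3137710)*(-1/6312) = (-329281/294 + 3137710)*(-1/6312) = (922157459/294)*(-1/6312) = -922157459/1855728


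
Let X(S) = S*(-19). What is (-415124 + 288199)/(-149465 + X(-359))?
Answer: 126925/142644 ≈ 0.88980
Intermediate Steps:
X(S) = -19*S
(-415124 + 288199)/(-149465 + X(-359)) = (-415124 + 288199)/(-149465 - 19*(-359)) = -126925/(-149465 + 6821) = -126925/(-142644) = -126925*(-1/142644) = 126925/142644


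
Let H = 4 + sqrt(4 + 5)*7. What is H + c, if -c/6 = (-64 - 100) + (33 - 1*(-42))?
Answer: 559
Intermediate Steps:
c = 534 (c = -6*((-64 - 100) + (33 - 1*(-42))) = -6*(-164 + (33 + 42)) = -6*(-164 + 75) = -6*(-89) = 534)
H = 25 (H = 4 + sqrt(9)*7 = 4 + 3*7 = 4 + 21 = 25)
H + c = 25 + 534 = 559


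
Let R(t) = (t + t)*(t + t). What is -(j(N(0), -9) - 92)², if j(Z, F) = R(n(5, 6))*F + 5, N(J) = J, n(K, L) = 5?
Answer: -974169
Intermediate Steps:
R(t) = 4*t² (R(t) = (2*t)*(2*t) = 4*t²)
j(Z, F) = 5 + 100*F (j(Z, F) = (4*5²)*F + 5 = (4*25)*F + 5 = 100*F + 5 = 5 + 100*F)
-(j(N(0), -9) - 92)² = -((5 + 100*(-9)) - 92)² = -((5 - 900) - 92)² = -(-895 - 92)² = -1*(-987)² = -1*974169 = -974169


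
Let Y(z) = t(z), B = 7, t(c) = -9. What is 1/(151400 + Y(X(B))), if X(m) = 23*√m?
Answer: 1/151391 ≈ 6.6054e-6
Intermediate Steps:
Y(z) = -9
1/(151400 + Y(X(B))) = 1/(151400 - 9) = 1/151391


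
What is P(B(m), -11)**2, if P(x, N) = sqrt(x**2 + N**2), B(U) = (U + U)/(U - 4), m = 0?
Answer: 121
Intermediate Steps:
B(U) = 2*U/(-4 + U) (B(U) = (2*U)/(-4 + U) = 2*U/(-4 + U))
P(x, N) = sqrt(N**2 + x**2)
P(B(m), -11)**2 = (sqrt((-11)**2 + (2*0/(-4 + 0))**2))**2 = (sqrt(121 + (2*0/(-4))**2))**2 = (sqrt(121 + (2*0*(-1/4))**2))**2 = (sqrt(121 + 0**2))**2 = (sqrt(121 + 0))**2 = (sqrt(121))**2 = 11**2 = 121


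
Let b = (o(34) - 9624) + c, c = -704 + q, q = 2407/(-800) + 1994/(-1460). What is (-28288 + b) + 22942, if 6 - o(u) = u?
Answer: -917252271/58400 ≈ -15706.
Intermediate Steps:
q = -255471/58400 (q = 2407*(-1/800) + 1994*(-1/1460) = -2407/800 - 997/730 = -255471/58400 ≈ -4.3745)
o(u) = 6 - u
c = -41369071/58400 (c = -704 - 255471/58400 = -41369071/58400 ≈ -708.37)
b = -605045871/58400 (b = ((6 - 1*34) - 9624) - 41369071/58400 = ((6 - 34) - 9624) - 41369071/58400 = (-28 - 9624) - 41369071/58400 = -9652 - 41369071/58400 = -605045871/58400 ≈ -10360.)
(-28288 + b) + 22942 = (-28288 - 605045871/58400) + 22942 = -2257065071/58400 + 22942 = -917252271/58400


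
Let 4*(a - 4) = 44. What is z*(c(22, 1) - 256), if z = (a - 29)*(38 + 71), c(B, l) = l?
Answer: 389130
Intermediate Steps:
a = 15 (a = 4 + (¼)*44 = 4 + 11 = 15)
z = -1526 (z = (15 - 29)*(38 + 71) = -14*109 = -1526)
z*(c(22, 1) - 256) = -1526*(1 - 256) = -1526*(-255) = 389130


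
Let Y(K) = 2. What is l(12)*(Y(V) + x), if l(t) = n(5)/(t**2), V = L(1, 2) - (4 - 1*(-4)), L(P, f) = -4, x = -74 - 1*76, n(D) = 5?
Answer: -185/36 ≈ -5.1389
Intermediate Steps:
x = -150 (x = -74 - 76 = -150)
V = -12 (V = -4 - (4 - 1*(-4)) = -4 - (4 + 4) = -4 - 1*8 = -4 - 8 = -12)
l(t) = 5/t**2 (l(t) = 5/(t**2) = 5/t**2)
l(12)*(Y(V) + x) = (5/12**2)*(2 - 150) = (5*(1/144))*(-148) = (5/144)*(-148) = -185/36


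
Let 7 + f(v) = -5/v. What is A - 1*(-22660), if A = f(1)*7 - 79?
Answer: 22497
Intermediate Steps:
f(v) = -7 - 5/v
A = -163 (A = (-7 - 5/1)*7 - 79 = (-7 - 5*1)*7 - 79 = (-7 - 5)*7 - 79 = -12*7 - 79 = -84 - 79 = -163)
A - 1*(-22660) = -163 - 1*(-22660) = -163 + 22660 = 22497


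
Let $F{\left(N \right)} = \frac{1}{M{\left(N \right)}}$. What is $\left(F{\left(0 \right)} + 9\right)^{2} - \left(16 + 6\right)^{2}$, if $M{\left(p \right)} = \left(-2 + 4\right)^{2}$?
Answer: $- \frac{6375}{16} \approx -398.44$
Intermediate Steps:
$M{\left(p \right)} = 4$ ($M{\left(p \right)} = 2^{2} = 4$)
$F{\left(N \right)} = \frac{1}{4}$
$\left(F{\left(0 \right)} + 9\right)^{2} - \left(16 + 6\right)^{2} = \left(\frac{1}{4} + 9\right)^{2} - \left(16 + 6\right)^{2} = \left(\frac{37}{4}\right)^{2} - 22^{2} = \frac{1369}{16} - 484 = - \frac{6375}{16}$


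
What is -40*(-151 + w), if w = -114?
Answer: 10600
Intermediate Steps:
-40*(-151 + w) = -40*(-151 - 114) = -40*(-265) = 10600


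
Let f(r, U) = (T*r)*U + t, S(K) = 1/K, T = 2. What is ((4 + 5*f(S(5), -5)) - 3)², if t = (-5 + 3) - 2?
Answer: 841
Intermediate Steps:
t = -4 (t = -2 - 2 = -4)
f(r, U) = -4 + 2*U*r (f(r, U) = (2*r)*U - 4 = 2*U*r - 4 = -4 + 2*U*r)
((4 + 5*f(S(5), -5)) - 3)² = ((4 + 5*(-4 + 2*(-5)/5)) - 3)² = ((4 + 5*(-4 + 2*(-5)*(⅕))) - 3)² = ((4 + 5*(-4 - 2)) - 3)² = ((4 + 5*(-6)) - 3)² = ((4 - 30) - 3)² = (-26 - 3)² = (-29)² = 841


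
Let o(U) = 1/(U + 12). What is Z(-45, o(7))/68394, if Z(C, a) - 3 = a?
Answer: 29/649743 ≈ 4.4633e-5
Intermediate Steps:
o(U) = 1/(12 + U)
Z(C, a) = 3 + a
Z(-45, o(7))/68394 = (3 + 1/(12 + 7))/68394 = (3 + 1/19)*(1/68394) = (58/19)*(1/68394) = 29/649743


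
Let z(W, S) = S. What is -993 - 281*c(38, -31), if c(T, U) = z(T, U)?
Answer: 7718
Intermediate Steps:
c(T, U) = U
-993 - 281*c(38, -31) = -993 - 281*(-31) = -993 + 8711 = 7718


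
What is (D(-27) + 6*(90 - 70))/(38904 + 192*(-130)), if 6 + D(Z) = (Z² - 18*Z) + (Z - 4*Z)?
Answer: 235/2324 ≈ 0.10112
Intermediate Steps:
D(Z) = -6 + Z² - 21*Z (D(Z) = -6 + ((Z² - 18*Z) + (Z - 4*Z)) = -6 + ((Z² - 18*Z) - 3*Z) = -6 + (Z² - 21*Z) = -6 + Z² - 21*Z)
(D(-27) + 6*(90 - 70))/(38904 + 192*(-130)) = ((-6 + (-27)² - 21*(-27)) + 6*(90 - 70))/(38904 + 192*(-130)) = ((-6 + 729 + 567) + 6*20)/(38904 - 24960) = (1290 + 120)/13944 = 1410*(1/13944) = 235/2324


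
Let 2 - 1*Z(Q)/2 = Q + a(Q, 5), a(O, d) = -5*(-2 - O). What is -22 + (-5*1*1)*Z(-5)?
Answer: -242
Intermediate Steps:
a(O, d) = 10 + 5*O
Z(Q) = -16 - 12*Q (Z(Q) = 4 - 2*(Q + (10 + 5*Q)) = 4 - 2*(10 + 6*Q) = 4 + (-20 - 12*Q) = -16 - 12*Q)
-22 + (-5*1*1)*Z(-5) = -22 + (-5*1*1)*(-16 - 12*(-5)) = -22 + (-5*1)*(-16 + 60) = -22 - 5*44 = -22 - 220 = -242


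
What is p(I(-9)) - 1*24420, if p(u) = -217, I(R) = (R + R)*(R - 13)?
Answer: -24637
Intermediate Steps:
I(R) = 2*R*(-13 + R) (I(R) = (2*R)*(-13 + R) = 2*R*(-13 + R))
p(I(-9)) - 1*24420 = -217 - 1*24420 = -217 - 24420 = -24637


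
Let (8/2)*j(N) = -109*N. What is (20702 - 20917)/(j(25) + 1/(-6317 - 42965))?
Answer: 21191260/67146727 ≈ 0.31560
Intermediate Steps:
j(N) = -109*N/4 (j(N) = (-109*N)/4 = -109*N/4)
(20702 - 20917)/(j(25) + 1/(-6317 - 42965)) = (20702 - 20917)/(-109/4*25 + 1/(-6317 - 42965)) = -215/(-2725/4 + 1/(-49282)) = -215/(-2725/4 - 1/49282) = -215/(-67146727/98564) = -215*(-98564/67146727) = 21191260/67146727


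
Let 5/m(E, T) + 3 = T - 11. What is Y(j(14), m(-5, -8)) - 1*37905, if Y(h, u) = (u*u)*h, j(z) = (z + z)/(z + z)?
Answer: -18345995/484 ≈ -37905.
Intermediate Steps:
j(z) = 1 (j(z) = (2*z)/((2*z)) = (2*z)*(1/(2*z)) = 1)
m(E, T) = 5/(-14 + T) (m(E, T) = 5/(-3 + (T - 11)) = 5/(-3 + (-11 + T)) = 5/(-14 + T))
Y(h, u) = h*u**2 (Y(h, u) = u**2*h = h*u**2)
Y(j(14), m(-5, -8)) - 1*37905 = 1*(5/(-14 - 8))**2 - 1*37905 = 1*(5/(-22))**2 - 37905 = 1*(5*(-1/22))**2 - 37905 = 1*(-5/22)**2 - 37905 = 1*(25/484) - 37905 = 25/484 - 37905 = -18345995/484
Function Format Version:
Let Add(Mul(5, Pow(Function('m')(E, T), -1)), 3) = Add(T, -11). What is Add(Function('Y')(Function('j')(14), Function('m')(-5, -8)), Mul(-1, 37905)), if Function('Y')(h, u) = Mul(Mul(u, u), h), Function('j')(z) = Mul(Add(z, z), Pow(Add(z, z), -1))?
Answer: Rational(-18345995, 484) ≈ -37905.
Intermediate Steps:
Function('j')(z) = 1 (Function('j')(z) = Mul(Mul(2, z), Pow(Mul(2, z), -1)) = Mul(Mul(2, z), Mul(Rational(1, 2), Pow(z, -1))) = 1)
Function('m')(E, T) = Mul(5, Pow(Add(-14, T), -1)) (Function('m')(E, T) = Mul(5, Pow(Add(-3, Add(T, -11)), -1)) = Mul(5, Pow(Add(-3, Add(-11, T)), -1)) = Mul(5, Pow(Add(-14, T), -1)))
Function('Y')(h, u) = Mul(h, Pow(u, 2)) (Function('Y')(h, u) = Mul(Pow(u, 2), h) = Mul(h, Pow(u, 2)))
Add(Function('Y')(Function('j')(14), Function('m')(-5, -8)), Mul(-1, 37905)) = Add(Mul(1, Pow(Mul(5, Pow(Add(-14, -8), -1)), 2)), Mul(-1, 37905)) = Add(Mul(1, Pow(Mul(5, Pow(-22, -1)), 2)), -37905) = Add(Mul(1, Pow(Mul(5, Rational(-1, 22)), 2)), -37905) = Add(Mul(1, Pow(Rational(-5, 22), 2)), -37905) = Add(Mul(1, Rational(25, 484)), -37905) = Add(Rational(25, 484), -37905) = Rational(-18345995, 484)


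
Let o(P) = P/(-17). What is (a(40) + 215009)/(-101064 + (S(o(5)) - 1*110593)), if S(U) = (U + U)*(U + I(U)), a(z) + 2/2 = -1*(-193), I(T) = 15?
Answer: -62193089/61171373 ≈ -1.0167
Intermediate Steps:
a(z) = 192 (a(z) = -1 - 1*(-193) = -1 + 193 = 192)
o(P) = -P/17 (o(P) = P*(-1/17) = -P/17)
S(U) = 2*U*(15 + U) (S(U) = (U + U)*(U + 15) = (2*U)*(15 + U) = 2*U*(15 + U))
(a(40) + 215009)/(-101064 + (S(o(5)) - 1*110593)) = (192 + 215009)/(-101064 + (2*(-1/17*5)*(15 - 1/17*5) - 1*110593)) = 215201/(-101064 + (2*(-5/17)*(15 - 5/17) - 110593)) = 215201/(-101064 + (2*(-5/17)*(250/17) - 110593)) = 215201/(-101064 + (-2500/289 - 110593)) = 215201/(-101064 - 31963877/289) = 215201/(-61171373/289) = 215201*(-289/61171373) = -62193089/61171373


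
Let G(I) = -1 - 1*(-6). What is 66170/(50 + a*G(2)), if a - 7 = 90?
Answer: 13234/107 ≈ 123.68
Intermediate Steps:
a = 97 (a = 7 + 90 = 97)
G(I) = 5 (G(I) = -1 + 6 = 5)
66170/(50 + a*G(2)) = 66170/(50 + 97*5) = 66170/(50 + 485) = 66170/535 = 66170*(1/535) = 13234/107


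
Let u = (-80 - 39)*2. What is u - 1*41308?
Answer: -41546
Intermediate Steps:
u = -238 (u = -119*2 = -238)
u - 1*41308 = -238 - 1*41308 = -238 - 41308 = -41546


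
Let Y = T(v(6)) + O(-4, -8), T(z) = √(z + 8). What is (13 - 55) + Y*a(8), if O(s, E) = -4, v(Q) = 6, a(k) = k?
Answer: -74 + 8*√14 ≈ -44.067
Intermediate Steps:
T(z) = √(8 + z)
Y = -4 + √14 (Y = √(8 + 6) - 4 = √14 - 4 = -4 + √14 ≈ -0.25834)
(13 - 55) + Y*a(8) = (13 - 55) + (-4 + √14)*8 = -42 + (-32 + 8*√14) = -74 + 8*√14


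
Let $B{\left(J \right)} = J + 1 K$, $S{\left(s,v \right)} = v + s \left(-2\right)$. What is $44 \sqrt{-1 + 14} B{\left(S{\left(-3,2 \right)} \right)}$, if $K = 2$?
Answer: $440 \sqrt{13} \approx 1586.4$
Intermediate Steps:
$S{\left(s,v \right)} = v - 2 s$
$B{\left(J \right)} = 2 + J$ ($B{\left(J \right)} = J + 1 \cdot 2 = J + 2 = 2 + J$)
$44 \sqrt{-1 + 14} B{\left(S{\left(-3,2 \right)} \right)} = 44 \sqrt{-1 + 14} \left(2 + \left(2 - -6\right)\right) = 44 \sqrt{13} \left(2 + \left(2 + 6\right)\right) = 44 \sqrt{13} \left(2 + 8\right) = 44 \sqrt{13} \cdot 10 = 440 \sqrt{13}$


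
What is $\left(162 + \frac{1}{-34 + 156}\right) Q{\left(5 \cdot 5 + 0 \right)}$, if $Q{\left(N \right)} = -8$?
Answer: $- \frac{79060}{61} \approx -1296.1$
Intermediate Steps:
$\left(162 + \frac{1}{-34 + 156}\right) Q{\left(5 \cdot 5 + 0 \right)} = \left(162 + \frac{1}{-34 + 156}\right) \left(-8\right) = \left(162 + \frac{1}{122}\right) \left(-8\right) = \frac{19765}{122} \left(-8\right) = - \frac{79060}{61}$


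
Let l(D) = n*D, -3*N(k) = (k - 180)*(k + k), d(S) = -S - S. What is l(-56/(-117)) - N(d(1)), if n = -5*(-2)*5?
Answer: 31192/117 ≈ 266.60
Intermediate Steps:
n = 50 (n = 10*5 = 50)
d(S) = -2*S
N(k) = -2*k*(-180 + k)/3 (N(k) = -(k - 180)*(k + k)/3 = -(-180 + k)*2*k/3 = -2*k*(-180 + k)/3)
l(D) = 50*D
l(-56/(-117)) - N(d(1)) = 50*(-56/(-117)) - 2*(-2*1)*(180 - (-2))/3 = 50*(-56*(-1/117)) - 2*(-2)*(180 - 1*(-2))/3 = 50*(56/117) - 2*(-2)*(180 + 2)/3 = 2800/117 - 2*(-2)*182/3 = 2800/117 - 1*(-728/3) = 2800/117 + 728/3 = 31192/117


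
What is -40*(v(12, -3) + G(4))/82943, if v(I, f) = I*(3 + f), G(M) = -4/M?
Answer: 40/82943 ≈ 0.00048226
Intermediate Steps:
-40*(v(12, -3) + G(4))/82943 = -40*(12*(3 - 3) - 4/4)/82943 = -40*(12*0 - 4*¼)*(1/82943) = -40*(0 - 1)*(1/82943) = -40*(-1)*(1/82943) = 40*(1/82943) = 40/82943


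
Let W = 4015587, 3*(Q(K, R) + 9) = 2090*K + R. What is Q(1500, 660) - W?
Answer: -2970376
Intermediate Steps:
Q(K, R) = -9 + R/3 + 2090*K/3 (Q(K, R) = -9 + (2090*K + R)/3 = -9 + (R + 2090*K)/3 = -9 + (R/3 + 2090*K/3) = -9 + R/3 + 2090*K/3)
Q(1500, 660) - W = (-9 + (⅓)*660 + (2090/3)*1500) - 1*4015587 = (-9 + 220 + 1045000) - 4015587 = 1045211 - 4015587 = -2970376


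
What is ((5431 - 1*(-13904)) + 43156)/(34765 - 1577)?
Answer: 62491/33188 ≈ 1.8829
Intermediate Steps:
((5431 - 1*(-13904)) + 43156)/(34765 - 1577) = ((5431 + 13904) + 43156)/33188 = (19335 + 43156)*(1/33188) = 62491*(1/33188) = 62491/33188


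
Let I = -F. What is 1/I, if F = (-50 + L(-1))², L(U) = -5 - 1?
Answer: -1/3136 ≈ -0.00031888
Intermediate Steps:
L(U) = -6
F = 3136 (F = (-50 - 6)² = (-56)² = 3136)
I = -3136 (I = -1*3136 = -3136)
1/I = 1/(-3136) = -1/3136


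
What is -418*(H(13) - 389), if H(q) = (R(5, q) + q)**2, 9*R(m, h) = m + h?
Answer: 68552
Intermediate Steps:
R(m, h) = h/9 + m/9 (R(m, h) = (m + h)/9 = (h + m)/9 = h/9 + m/9)
H(q) = (5/9 + 10*q/9)**2 (H(q) = ((q/9 + (1/9)*5) + q)**2 = ((q/9 + 5/9) + q)**2 = ((5/9 + q/9) + q)**2 = (5/9 + 10*q/9)**2)
-418*(H(13) - 389) = -418*(25*(1 + 2*13)**2/81 - 389) = -418*(25*(1 + 26)**2/81 - 389) = -418*((25/81)*27**2 - 389) = -418*((25/81)*729 - 389) = -418*(225 - 389) = -418*(-164) = 68552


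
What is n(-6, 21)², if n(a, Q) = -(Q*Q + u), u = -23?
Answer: 174724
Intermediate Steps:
n(a, Q) = 23 - Q² (n(a, Q) = -(Q*Q - 23) = -(Q² - 23) = -(-23 + Q²) = 23 - Q²)
n(-6, 21)² = (23 - 1*21²)² = (23 - 1*441)² = (23 - 441)² = (-418)² = 174724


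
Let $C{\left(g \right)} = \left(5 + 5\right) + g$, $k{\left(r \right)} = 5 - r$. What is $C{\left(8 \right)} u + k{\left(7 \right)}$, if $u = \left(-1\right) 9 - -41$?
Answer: $574$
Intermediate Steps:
$C{\left(g \right)} = 10 + g$
$u = 32$ ($u = -9 + 41 = 32$)
$C{\left(8 \right)} u + k{\left(7 \right)} = \left(10 + 8\right) 32 + \left(5 - 7\right) = 18 \cdot 32 + \left(5 - 7\right) = 576 - 2 = 574$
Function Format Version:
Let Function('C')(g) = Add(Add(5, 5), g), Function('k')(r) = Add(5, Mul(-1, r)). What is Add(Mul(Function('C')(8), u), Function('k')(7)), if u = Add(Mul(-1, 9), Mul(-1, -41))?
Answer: 574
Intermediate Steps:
Function('C')(g) = Add(10, g)
u = 32 (u = Add(-9, 41) = 32)
Add(Mul(Function('C')(8), u), Function('k')(7)) = Add(Mul(Add(10, 8), 32), Add(5, Mul(-1, 7))) = Add(Mul(18, 32), Add(5, -7)) = Add(576, -2) = 574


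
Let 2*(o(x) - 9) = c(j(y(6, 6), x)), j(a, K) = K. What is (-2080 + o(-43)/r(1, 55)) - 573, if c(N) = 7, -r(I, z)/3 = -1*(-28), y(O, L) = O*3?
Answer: -445729/168 ≈ -2653.1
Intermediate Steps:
y(O, L) = 3*O
r(I, z) = -84 (r(I, z) = -(-3)*(-28) = -3*28 = -84)
o(x) = 25/2 (o(x) = 9 + (1/2)*7 = 9 + 7/2 = 25/2)
(-2080 + o(-43)/r(1, 55)) - 573 = (-2080 + (25/2)/(-84)) - 573 = (-2080 + (25/2)*(-1/84)) - 573 = (-2080 - 25/168) - 573 = -349465/168 - 573 = -445729/168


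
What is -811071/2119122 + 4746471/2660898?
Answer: 73149758488/52210810107 ≈ 1.4010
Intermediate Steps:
-811071/2119122 + 4746471/2660898 = -811071*1/2119122 + 4746471*(1/2660898) = -90119/235458 + 1582157/886966 = 73149758488/52210810107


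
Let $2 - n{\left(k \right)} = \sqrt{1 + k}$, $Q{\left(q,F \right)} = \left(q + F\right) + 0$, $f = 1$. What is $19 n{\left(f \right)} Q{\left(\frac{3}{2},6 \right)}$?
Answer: $285 - \frac{285 \sqrt{2}}{2} \approx 83.475$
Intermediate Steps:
$Q{\left(q,F \right)} = F + q$ ($Q{\left(q,F \right)} = \left(F + q\right) + 0 = F + q$)
$n{\left(k \right)} = 2 - \sqrt{1 + k}$
$19 n{\left(f \right)} Q{\left(\frac{3}{2},6 \right)} = 19 \left(2 - \sqrt{1 + 1}\right) \left(6 + \frac{3}{2}\right) = 19 \left(2 - \sqrt{2}\right) \left(6 + 3 \cdot \frac{1}{2}\right) = \left(38 - 19 \sqrt{2}\right) \left(6 + \frac{3}{2}\right) = \left(38 - 19 \sqrt{2}\right) \frac{15}{2} = 285 - \frac{285 \sqrt{2}}{2}$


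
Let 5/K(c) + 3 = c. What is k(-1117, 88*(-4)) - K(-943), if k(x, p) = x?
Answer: -1056677/946 ≈ -1117.0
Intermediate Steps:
K(c) = 5/(-3 + c)
k(-1117, 88*(-4)) - K(-943) = -1117 - 5/(-3 - 943) = -1117 - 5/(-946) = -1117 - 5*(-1)/946 = -1117 - 1*(-5/946) = -1117 + 5/946 = -1056677/946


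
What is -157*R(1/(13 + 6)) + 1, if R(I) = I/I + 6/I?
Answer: -18054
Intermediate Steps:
R(I) = 1 + 6/I
-157*R(1/(13 + 6)) + 1 = -157*(6 + 1/(13 + 6))/(1/(13 + 6)) + 1 = -157*(6 + 1/19)/(1/19) + 1 = -157*(6 + 1/19)/1/19 + 1 = -2983*115/19 + 1 = -157*115 + 1 = -18055 + 1 = -18054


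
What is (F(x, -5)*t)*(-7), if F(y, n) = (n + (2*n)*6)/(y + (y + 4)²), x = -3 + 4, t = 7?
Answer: 245/2 ≈ 122.50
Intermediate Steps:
x = 1
F(y, n) = 13*n/(y + (4 + y)²) (F(y, n) = (n + 12*n)/(y + (4 + y)²) = (13*n)/(y + (4 + y)²) = 13*n/(y + (4 + y)²))
(F(x, -5)*t)*(-7) = ((13*(-5)/(1 + (4 + 1)²))*7)*(-7) = ((13*(-5)/(1 + 5²))*7)*(-7) = ((13*(-5)/(1 + 25))*7)*(-7) = ((13*(-5)/26)*7)*(-7) = ((13*(-5)*(1/26))*7)*(-7) = -5/2*7*(-7) = -35/2*(-7) = 245/2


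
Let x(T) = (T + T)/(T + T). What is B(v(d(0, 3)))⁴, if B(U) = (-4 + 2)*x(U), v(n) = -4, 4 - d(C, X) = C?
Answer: 16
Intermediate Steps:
x(T) = 1 (x(T) = (2*T)/((2*T)) = (2*T)*(1/(2*T)) = 1)
d(C, X) = 4 - C
B(U) = -2 (B(U) = (-4 + 2)*1 = -2*1 = -2)
B(v(d(0, 3)))⁴ = (-2)⁴ = 16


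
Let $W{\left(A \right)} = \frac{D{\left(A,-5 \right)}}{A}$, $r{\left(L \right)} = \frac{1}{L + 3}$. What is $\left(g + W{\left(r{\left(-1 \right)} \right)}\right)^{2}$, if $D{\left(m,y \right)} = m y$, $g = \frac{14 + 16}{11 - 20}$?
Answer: $\frac{625}{9} \approx 69.444$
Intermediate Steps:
$g = - \frac{10}{3}$ ($g = \frac{30}{-9} = 30 \left(- \frac{1}{9}\right) = - \frac{10}{3} \approx -3.3333$)
$r{\left(L \right)} = \frac{1}{3 + L}$
$W{\left(A \right)} = -5$ ($W{\left(A \right)} = \frac{A \left(-5\right)}{A} = \frac{\left(-5\right) A}{A} = -5$)
$\left(g + W{\left(r{\left(-1 \right)} \right)}\right)^{2} = \left(- \frac{10}{3} - 5\right)^{2} = \left(- \frac{25}{3}\right)^{2} = \frac{625}{9}$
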